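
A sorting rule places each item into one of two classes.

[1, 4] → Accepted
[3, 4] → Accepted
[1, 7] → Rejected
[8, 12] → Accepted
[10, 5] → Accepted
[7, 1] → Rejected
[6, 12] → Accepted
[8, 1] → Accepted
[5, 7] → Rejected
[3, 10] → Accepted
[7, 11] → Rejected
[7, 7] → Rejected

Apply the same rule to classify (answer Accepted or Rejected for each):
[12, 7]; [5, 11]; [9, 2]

Accepted, Rejected, Accepted

Every 'Accepted' example satisfies: product is even. None of the 'Rejected' examples do.
Accepted: [12, 7], since 12·7 = 84. Rejected: [5, 11], since 5·11 = 55. Accepted: [9, 2], since 9·2 = 18.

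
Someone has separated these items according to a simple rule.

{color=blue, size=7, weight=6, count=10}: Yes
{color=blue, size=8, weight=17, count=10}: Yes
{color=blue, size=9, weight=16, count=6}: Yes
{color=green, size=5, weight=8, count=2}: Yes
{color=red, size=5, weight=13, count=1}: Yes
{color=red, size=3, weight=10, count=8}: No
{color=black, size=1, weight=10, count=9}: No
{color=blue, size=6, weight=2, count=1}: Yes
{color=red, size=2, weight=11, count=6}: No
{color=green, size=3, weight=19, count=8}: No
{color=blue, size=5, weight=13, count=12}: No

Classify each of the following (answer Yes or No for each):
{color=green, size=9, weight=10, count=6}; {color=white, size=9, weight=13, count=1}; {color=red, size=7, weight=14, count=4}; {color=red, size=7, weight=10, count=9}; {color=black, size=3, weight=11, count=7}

Every 'Yes' example satisfies: count ≤ 10 AND size ≥ 5. None of the 'No' examples do.
{color=green, size=9, weight=10, count=6} → count = 6, size = 9 → Yes.
{color=white, size=9, weight=13, count=1} → count = 1, size = 9 → Yes.
{color=red, size=7, weight=14, count=4} → count = 4, size = 7 → Yes.
{color=red, size=7, weight=10, count=9} → count = 9, size = 7 → Yes.
{color=black, size=3, weight=11, count=7} → count = 7, size = 3 → No.

Yes, Yes, Yes, Yes, No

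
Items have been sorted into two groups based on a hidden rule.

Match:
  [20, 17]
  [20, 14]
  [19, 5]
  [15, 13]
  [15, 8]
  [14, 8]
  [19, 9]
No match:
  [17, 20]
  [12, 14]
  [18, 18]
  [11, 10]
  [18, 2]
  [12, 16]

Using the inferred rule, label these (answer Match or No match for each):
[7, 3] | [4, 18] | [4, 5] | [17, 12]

No match, No match, No match, Match

One predicate separates the groups cleanly: first > second AND sum ≥ 22.
No match: [7, 3], since 7 > 3, 7+3 = 10. No match: [4, 18], since 4 < 18, 4+18 = 22. No match: [4, 5], since 4 < 5, 4+5 = 9. Match: [17, 12], since 17 > 12, 17+12 = 29.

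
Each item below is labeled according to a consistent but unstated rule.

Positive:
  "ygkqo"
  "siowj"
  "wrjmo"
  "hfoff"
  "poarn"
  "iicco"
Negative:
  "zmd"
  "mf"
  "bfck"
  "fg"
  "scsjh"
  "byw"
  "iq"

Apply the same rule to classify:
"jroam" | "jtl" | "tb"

The rule appears to be: contains 'o'.
"jroam": has 'o', qualifies → Positive. "jtl": no 'o', fails the rule → Negative. "tb": no 'o', fails the rule → Negative.

Positive, Negative, Negative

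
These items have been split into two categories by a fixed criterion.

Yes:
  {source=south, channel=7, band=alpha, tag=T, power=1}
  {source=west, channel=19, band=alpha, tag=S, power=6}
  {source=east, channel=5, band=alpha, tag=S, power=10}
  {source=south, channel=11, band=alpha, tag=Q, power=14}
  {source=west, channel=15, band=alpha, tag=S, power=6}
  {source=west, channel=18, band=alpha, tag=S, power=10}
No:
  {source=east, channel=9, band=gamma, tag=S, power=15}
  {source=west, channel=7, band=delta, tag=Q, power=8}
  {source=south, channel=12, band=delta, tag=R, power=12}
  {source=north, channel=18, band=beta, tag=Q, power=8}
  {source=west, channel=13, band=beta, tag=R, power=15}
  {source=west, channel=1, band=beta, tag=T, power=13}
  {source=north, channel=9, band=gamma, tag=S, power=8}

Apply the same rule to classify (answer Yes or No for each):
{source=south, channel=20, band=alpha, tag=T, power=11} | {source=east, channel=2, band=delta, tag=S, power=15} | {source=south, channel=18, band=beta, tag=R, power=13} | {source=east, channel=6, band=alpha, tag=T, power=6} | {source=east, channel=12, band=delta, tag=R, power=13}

The rule appears to be: band is alpha.

Yes, No, No, Yes, No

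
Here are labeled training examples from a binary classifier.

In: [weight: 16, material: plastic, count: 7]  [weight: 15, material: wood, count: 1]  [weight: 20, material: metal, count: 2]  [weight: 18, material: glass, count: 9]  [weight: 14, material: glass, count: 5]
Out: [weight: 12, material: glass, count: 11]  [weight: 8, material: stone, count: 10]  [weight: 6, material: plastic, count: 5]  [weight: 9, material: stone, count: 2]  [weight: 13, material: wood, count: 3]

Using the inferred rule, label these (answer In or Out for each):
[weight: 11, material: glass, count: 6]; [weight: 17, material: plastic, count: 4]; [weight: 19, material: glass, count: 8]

Out, In, In

The pattern is that an item is 'In' exactly when: weight ≥ 14.
[weight: 11, material: glass, count: 6] → weight = 11 → Out. [weight: 17, material: plastic, count: 4] → weight = 17 → In. [weight: 19, material: glass, count: 8] → weight = 19 → In.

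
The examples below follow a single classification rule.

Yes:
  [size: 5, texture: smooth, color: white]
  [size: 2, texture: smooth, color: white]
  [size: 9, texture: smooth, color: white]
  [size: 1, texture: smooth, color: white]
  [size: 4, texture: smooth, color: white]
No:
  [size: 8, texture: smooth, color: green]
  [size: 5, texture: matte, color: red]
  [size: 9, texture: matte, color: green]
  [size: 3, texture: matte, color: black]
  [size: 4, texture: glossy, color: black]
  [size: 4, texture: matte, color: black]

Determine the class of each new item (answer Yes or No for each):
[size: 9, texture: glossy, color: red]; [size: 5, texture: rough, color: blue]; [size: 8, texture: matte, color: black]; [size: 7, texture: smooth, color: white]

No, No, No, Yes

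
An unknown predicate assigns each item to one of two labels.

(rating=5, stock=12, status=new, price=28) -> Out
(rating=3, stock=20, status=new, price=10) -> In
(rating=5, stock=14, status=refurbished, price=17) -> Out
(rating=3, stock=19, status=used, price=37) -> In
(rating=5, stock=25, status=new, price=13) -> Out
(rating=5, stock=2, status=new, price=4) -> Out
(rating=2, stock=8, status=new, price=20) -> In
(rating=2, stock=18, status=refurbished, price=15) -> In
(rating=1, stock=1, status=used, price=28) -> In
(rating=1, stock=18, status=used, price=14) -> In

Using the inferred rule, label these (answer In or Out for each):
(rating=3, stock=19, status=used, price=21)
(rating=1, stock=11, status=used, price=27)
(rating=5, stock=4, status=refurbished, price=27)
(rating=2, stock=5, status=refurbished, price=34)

In, In, Out, In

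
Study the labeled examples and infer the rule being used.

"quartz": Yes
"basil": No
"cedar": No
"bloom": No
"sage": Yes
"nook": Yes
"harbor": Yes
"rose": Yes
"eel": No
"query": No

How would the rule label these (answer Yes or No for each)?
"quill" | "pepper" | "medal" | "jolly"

Looking at the examples, the only property every 'Yes' case has and every 'No' case lacks is: even length.
"quill": length 5, does not fit → No. "pepper": length 6, checks out → Yes. "medal": length 5, does not fit → No. "jolly": length 5, does not fit → No.

No, Yes, No, No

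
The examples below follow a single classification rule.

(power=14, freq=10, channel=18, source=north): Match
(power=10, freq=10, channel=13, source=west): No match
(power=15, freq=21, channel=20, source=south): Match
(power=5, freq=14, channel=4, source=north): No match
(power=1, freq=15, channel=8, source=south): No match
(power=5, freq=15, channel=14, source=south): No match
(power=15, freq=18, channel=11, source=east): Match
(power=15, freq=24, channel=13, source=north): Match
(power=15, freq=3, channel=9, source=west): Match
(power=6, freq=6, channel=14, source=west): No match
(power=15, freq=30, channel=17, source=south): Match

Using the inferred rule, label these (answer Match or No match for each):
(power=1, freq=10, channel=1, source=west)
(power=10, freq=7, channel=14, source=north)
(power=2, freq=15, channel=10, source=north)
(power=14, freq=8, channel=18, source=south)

No match, No match, No match, Match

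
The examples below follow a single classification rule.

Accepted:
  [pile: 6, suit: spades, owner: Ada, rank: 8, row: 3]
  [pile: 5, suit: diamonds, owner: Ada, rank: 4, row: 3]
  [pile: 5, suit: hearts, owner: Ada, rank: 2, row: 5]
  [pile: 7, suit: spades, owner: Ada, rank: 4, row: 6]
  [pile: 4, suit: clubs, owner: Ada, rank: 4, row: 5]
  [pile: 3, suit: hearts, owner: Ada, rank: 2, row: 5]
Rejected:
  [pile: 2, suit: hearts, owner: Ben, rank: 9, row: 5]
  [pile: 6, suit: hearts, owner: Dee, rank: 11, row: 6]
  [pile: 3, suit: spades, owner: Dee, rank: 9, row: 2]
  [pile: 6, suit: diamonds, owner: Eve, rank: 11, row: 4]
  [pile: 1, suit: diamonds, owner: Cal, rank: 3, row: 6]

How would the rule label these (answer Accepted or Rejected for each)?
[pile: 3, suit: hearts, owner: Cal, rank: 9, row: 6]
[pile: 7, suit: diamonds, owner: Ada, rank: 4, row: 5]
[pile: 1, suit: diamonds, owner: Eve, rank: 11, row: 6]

The rule appears to be: owner is Ada.
[pile: 3, suit: hearts, owner: Cal, rank: 9, row: 6]: owner is Cal — does not pass, so Rejected.
[pile: 7, suit: diamonds, owner: Ada, rank: 4, row: 5]: owner is Ada — fits, so Accepted.
[pile: 1, suit: diamonds, owner: Eve, rank: 11, row: 6]: owner is Eve — does not pass, so Rejected.

Rejected, Accepted, Rejected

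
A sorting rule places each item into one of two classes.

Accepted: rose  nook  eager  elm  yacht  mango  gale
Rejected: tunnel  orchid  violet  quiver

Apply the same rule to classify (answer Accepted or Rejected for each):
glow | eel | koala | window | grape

Accepted, Accepted, Accepted, Rejected, Accepted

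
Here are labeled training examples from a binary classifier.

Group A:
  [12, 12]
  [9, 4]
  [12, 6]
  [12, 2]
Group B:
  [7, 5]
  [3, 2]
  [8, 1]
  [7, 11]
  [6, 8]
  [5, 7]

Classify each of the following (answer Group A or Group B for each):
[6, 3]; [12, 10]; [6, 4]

Group B, Group A, Group B

The distinguishing property — first ≥ 9 — holds for all the 'Group A' cases and none of the 'Group B' cases.
[6, 3] → first 6 → Group B. [12, 10] → first 12 → Group A. [6, 4] → first 6 → Group B.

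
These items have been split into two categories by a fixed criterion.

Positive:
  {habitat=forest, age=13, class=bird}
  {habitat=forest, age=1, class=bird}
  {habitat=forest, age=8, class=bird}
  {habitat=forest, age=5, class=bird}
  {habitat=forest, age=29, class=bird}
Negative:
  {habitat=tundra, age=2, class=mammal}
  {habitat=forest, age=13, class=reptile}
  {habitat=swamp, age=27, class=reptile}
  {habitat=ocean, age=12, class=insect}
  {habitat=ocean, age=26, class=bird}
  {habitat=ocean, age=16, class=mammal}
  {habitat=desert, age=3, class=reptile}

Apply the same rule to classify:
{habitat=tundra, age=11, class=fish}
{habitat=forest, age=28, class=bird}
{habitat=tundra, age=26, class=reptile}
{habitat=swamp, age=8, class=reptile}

Negative, Positive, Negative, Negative

The rule appears to be: habitat is forest AND class is bird.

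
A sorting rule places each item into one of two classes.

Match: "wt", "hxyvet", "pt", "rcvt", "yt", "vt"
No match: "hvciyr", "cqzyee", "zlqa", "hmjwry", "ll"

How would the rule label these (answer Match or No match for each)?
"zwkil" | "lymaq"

No match, No match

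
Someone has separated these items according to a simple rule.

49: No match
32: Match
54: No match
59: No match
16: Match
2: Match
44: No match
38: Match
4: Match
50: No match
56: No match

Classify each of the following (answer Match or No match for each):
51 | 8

No match, Match

The common property of the 'Match' items is: at most 38. No 'No match' item has it.
No match: 51, since 51 > 38.
Match: 8, since 8 ≤ 38.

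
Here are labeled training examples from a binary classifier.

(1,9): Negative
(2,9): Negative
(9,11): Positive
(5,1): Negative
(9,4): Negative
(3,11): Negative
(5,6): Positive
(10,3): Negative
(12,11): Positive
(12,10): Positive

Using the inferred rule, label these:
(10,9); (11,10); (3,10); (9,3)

Positive, Positive, Negative, Negative

All 'Positive' examples share one property — min ≥ 5 — and every 'Negative' example lacks it.
Positive: (10,9), since min 9.
Positive: (11,10), since min 10.
Negative: (3,10), since min 3.
Negative: (9,3), since min 3.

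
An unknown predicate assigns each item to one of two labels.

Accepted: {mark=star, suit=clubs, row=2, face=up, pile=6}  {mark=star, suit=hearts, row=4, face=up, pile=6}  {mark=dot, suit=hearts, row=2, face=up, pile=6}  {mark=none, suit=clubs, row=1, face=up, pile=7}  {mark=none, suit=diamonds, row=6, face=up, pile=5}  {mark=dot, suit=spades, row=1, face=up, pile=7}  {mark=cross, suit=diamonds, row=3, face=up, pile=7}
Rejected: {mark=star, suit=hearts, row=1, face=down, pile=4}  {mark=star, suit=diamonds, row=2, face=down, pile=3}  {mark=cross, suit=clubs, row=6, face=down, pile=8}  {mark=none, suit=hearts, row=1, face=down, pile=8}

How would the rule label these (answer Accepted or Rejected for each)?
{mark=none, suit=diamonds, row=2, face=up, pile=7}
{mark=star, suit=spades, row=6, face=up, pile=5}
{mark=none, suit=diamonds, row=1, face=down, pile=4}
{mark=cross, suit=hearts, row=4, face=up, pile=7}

Accepted, Accepted, Rejected, Accepted

The simplest hypothesis consistent with all the labels is: face is up.
{mark=none, suit=diamonds, row=2, face=up, pile=7} → face is up → Accepted.
{mark=star, suit=spades, row=6, face=up, pile=5} → face is up → Accepted.
{mark=none, suit=diamonds, row=1, face=down, pile=4} → face is down → Rejected.
{mark=cross, suit=hearts, row=4, face=up, pile=7} → face is up → Accepted.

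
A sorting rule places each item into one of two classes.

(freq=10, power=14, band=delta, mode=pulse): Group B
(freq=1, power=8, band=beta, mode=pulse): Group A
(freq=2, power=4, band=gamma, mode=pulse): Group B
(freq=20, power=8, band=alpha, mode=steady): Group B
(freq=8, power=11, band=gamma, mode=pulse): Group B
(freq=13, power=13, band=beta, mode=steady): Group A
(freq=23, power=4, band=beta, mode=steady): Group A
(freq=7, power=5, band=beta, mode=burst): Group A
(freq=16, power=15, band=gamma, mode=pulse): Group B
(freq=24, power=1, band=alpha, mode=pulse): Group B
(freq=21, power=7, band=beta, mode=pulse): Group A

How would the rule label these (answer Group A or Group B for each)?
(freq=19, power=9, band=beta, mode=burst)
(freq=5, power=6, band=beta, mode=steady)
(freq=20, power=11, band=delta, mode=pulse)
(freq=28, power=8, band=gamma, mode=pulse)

The rule appears to be: band is beta.
(freq=19, power=9, band=beta, mode=burst): Group A (band is beta). (freq=5, power=6, band=beta, mode=steady): Group A (band is beta). (freq=20, power=11, band=delta, mode=pulse): Group B (band is delta). (freq=28, power=8, band=gamma, mode=pulse): Group B (band is gamma).

Group A, Group A, Group B, Group B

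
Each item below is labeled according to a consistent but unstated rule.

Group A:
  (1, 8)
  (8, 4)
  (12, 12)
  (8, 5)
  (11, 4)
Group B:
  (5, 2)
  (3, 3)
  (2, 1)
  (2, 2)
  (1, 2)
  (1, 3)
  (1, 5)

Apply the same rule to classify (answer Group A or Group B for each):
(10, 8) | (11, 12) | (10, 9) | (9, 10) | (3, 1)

Group A, Group A, Group A, Group A, Group B

The classifier is using: sum ≥ 9.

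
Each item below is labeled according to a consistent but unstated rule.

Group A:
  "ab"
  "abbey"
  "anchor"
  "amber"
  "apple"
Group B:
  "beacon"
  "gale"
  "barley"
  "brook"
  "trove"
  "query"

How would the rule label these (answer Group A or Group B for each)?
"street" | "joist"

Group B, Group B

The simplest hypothesis consistent with all the labels is: starts with 'a'.
"street": starts with 's' — does not fit, so Group B. "joist": starts with 'j' — does not fit, so Group B.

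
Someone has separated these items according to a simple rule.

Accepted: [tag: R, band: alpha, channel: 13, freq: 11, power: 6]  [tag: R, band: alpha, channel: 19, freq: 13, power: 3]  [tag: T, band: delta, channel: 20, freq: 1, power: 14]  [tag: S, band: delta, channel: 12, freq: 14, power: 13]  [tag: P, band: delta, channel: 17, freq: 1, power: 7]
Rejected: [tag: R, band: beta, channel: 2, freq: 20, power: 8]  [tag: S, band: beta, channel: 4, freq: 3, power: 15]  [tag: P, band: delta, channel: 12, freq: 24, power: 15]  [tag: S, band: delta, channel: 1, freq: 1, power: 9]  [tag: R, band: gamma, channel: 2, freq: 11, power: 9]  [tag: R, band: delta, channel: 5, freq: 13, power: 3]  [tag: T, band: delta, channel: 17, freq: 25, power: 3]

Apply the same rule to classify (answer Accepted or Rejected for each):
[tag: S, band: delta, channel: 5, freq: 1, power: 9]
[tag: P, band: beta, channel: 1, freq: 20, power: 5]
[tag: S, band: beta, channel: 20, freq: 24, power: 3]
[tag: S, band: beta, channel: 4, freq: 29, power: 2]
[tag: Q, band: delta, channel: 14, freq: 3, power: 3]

Rejected, Rejected, Rejected, Rejected, Accepted

One predicate separates the groups cleanly: channel ≥ 12 AND freq ≤ 14.
[tag: S, band: delta, channel: 5, freq: 1, power: 9]: Rejected (channel = 5, freq = 1). [tag: P, band: beta, channel: 1, freq: 20, power: 5]: Rejected (channel = 1, freq = 20). [tag: S, band: beta, channel: 20, freq: 24, power: 3]: Rejected (channel = 20, freq = 24). [tag: S, band: beta, channel: 4, freq: 29, power: 2]: Rejected (channel = 4, freq = 29). [tag: Q, band: delta, channel: 14, freq: 3, power: 3]: Accepted (channel = 14, freq = 3).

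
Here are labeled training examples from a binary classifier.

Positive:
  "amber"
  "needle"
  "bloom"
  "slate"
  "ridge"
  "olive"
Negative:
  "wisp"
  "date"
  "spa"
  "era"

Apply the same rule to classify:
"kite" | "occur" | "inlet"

Negative, Positive, Positive

A rule that fits every label: length ≥ 5 — true of each 'Positive' example, false of each 'Negative' one.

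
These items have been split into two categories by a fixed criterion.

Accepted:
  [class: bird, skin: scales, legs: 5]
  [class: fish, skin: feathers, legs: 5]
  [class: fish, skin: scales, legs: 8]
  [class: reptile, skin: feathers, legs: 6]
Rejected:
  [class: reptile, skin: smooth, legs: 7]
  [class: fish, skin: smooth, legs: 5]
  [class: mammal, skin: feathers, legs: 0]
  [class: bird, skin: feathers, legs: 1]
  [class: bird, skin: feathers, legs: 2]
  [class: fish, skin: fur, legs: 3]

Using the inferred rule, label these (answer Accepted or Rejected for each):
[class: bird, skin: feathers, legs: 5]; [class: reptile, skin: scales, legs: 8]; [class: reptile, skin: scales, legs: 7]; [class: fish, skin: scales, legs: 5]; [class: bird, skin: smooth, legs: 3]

Accepted, Accepted, Accepted, Accepted, Rejected

One predicate separates the groups cleanly: skin is not smooth AND legs ≥ 5.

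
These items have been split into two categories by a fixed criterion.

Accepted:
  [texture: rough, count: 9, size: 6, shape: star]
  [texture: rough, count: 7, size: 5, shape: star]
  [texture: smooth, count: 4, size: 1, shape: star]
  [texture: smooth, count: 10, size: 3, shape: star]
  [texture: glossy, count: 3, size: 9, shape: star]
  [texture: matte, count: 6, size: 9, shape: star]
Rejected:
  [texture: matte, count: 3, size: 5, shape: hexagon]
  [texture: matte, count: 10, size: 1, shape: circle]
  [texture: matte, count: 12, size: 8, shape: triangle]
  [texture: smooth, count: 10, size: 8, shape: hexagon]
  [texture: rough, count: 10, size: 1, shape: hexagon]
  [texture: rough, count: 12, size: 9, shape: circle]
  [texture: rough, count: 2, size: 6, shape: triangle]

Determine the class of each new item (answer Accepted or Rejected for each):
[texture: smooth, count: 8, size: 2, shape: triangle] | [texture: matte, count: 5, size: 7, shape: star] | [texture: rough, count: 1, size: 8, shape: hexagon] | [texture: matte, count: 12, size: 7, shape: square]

The distinguishing property — shape is star — holds for all the 'Accepted' cases and none of the 'Rejected' cases.

Rejected, Accepted, Rejected, Rejected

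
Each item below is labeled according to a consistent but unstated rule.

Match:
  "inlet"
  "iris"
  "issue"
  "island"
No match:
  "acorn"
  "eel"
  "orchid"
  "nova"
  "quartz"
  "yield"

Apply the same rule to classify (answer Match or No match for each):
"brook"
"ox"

No match, No match

Comparing the two groups points to one rule — starts with 'i'.
"brook": starts with 'b', lacks this property → No match.
"ox": starts with 'o', lacks this property → No match.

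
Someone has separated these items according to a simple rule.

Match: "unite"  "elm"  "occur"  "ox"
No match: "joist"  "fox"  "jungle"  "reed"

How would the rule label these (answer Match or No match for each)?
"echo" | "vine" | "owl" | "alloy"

Match, No match, Match, Match

All 'Match' examples share one property — starts with a vowel — and every 'No match' example lacks it.
"echo": Match (starts with 'e').
"vine": No match (starts with 'v').
"owl": Match (starts with 'o').
"alloy": Match (starts with 'a').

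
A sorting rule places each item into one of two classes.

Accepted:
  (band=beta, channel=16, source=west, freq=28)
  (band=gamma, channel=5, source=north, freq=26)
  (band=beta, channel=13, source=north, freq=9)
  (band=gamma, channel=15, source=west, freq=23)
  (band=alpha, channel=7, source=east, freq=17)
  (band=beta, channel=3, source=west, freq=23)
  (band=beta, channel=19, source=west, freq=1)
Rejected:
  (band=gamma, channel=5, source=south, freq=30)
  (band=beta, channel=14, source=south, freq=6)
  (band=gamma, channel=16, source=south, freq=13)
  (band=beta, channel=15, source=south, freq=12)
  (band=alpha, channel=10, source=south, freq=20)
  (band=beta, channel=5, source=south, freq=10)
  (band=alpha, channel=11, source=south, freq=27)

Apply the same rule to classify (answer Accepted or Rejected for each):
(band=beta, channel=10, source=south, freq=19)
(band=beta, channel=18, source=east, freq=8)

Rejected, Accepted

Checking candidate rules against both groups, what survives is: source is not south.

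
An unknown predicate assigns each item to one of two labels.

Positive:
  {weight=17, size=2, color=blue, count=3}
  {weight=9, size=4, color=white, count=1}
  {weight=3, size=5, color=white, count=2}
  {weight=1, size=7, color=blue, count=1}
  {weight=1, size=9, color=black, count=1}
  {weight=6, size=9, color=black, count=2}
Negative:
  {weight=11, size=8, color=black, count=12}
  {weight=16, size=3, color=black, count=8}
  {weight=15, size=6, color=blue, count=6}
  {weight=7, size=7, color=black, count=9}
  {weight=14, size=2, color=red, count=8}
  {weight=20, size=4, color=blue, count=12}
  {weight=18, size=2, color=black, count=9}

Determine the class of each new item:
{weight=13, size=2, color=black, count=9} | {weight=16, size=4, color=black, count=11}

The simplest hypothesis consistent with all the labels is: count ≤ 3.
{weight=13, size=2, color=black, count=9}: count = 9 — doesn't match, so Negative. {weight=16, size=4, color=black, count=11}: count = 11 — doesn't match, so Negative.

Negative, Negative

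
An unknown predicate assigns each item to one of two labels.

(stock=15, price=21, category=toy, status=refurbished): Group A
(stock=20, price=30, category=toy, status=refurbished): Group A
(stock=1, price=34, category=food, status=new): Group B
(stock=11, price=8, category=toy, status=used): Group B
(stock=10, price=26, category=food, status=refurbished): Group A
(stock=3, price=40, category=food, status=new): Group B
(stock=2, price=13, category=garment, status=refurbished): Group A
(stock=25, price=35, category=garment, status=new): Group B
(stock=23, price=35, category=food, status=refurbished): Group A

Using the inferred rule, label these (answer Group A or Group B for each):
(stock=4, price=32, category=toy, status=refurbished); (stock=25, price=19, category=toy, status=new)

The simplest hypothesis consistent with all the labels is: status is refurbished.
(stock=4, price=32, category=toy, status=refurbished): status is refurbished — fits, so Group A. (stock=25, price=19, category=toy, status=new): status is new — does not satisfy this, so Group B.

Group A, Group B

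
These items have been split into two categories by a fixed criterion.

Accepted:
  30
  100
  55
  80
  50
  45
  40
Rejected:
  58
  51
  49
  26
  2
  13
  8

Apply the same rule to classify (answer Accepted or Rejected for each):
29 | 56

The rule appears to be: multiple of 5.

Rejected, Rejected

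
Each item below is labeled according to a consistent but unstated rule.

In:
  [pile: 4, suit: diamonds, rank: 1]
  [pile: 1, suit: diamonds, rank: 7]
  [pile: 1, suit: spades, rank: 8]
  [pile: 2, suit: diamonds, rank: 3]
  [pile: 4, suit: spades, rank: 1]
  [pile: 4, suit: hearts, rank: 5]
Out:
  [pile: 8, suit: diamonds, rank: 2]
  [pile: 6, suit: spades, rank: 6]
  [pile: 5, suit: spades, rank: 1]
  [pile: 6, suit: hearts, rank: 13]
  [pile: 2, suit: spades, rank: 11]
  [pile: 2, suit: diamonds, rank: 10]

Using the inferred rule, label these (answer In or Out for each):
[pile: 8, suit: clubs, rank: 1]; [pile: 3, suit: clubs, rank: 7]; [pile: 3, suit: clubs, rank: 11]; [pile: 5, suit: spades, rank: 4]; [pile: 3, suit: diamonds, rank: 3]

Rule: pile ≤ 4 AND rank ≤ 8. This holds for each 'In' example and fails for each 'Out' one.
[pile: 8, suit: clubs, rank: 1] → pile = 8, rank = 1 → Out. [pile: 3, suit: clubs, rank: 7] → pile = 3, rank = 7 → In. [pile: 3, suit: clubs, rank: 11] → pile = 3, rank = 11 → Out. [pile: 5, suit: spades, rank: 4] → pile = 5, rank = 4 → Out. [pile: 3, suit: diamonds, rank: 3] → pile = 3, rank = 3 → In.

Out, In, Out, Out, In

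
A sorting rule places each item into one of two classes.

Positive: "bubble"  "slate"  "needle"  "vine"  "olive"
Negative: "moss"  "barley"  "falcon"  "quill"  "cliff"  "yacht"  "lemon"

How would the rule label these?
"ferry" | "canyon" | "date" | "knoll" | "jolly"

The simplest hypothesis consistent with all the labels is: ends with 'e'.
"ferry" — ends with 'y', hence Negative. "canyon" — ends with 'n', hence Negative. "date" — ends with 'e', hence Positive. "knoll" — ends with 'l', hence Negative. "jolly" — ends with 'y', hence Negative.

Negative, Negative, Positive, Negative, Negative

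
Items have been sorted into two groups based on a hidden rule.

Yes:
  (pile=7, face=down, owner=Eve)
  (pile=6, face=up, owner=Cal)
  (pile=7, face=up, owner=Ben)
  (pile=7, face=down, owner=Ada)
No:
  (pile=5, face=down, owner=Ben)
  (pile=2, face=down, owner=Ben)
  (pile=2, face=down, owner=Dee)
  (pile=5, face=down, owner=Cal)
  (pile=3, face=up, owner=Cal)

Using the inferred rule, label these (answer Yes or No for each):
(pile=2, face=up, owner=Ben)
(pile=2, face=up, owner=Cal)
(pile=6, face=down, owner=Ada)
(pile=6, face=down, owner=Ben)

No, No, Yes, Yes

The classifier is using: pile ≥ 6.
(pile=2, face=up, owner=Ben): pile = 2 — doesn't match, so No. (pile=2, face=up, owner=Cal): pile = 2 — doesn't match, so No. (pile=6, face=down, owner=Ada): pile = 6 — fits, so Yes. (pile=6, face=down, owner=Ben): pile = 6 — fits, so Yes.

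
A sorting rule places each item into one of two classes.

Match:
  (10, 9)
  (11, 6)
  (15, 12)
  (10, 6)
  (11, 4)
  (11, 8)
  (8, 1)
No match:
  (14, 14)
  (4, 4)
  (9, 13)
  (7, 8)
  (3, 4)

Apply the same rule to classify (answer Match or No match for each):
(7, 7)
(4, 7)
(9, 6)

No match, No match, Match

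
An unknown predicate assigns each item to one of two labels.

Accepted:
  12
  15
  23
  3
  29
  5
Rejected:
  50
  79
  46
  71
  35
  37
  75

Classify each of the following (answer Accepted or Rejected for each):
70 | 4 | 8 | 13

Rejected, Accepted, Accepted, Accepted

The classifier is using: at most 29.
70 → 70 > 29 → Rejected. 4 → 4 ≤ 29 → Accepted. 8 → 8 ≤ 29 → Accepted. 13 → 13 ≤ 29 → Accepted.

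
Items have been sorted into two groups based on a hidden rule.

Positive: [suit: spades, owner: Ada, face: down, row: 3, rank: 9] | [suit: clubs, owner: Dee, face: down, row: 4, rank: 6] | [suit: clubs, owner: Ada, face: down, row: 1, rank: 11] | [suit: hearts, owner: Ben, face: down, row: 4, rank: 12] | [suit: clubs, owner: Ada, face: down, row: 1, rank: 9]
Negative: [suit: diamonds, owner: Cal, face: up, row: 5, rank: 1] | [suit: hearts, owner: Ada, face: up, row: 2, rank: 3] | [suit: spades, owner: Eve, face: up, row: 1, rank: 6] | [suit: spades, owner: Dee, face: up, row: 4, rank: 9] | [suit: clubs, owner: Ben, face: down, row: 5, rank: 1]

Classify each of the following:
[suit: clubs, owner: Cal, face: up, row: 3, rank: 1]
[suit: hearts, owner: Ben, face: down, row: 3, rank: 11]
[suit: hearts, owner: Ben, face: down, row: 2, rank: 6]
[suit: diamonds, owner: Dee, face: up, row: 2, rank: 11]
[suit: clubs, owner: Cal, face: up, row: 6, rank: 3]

The distinguishing property — face is down AND row ≤ 4 — holds for all the 'Positive' cases and none of the 'Negative' cases.
[suit: clubs, owner: Cal, face: up, row: 3, rank: 1] — face is up, row = 3, hence Negative. [suit: hearts, owner: Ben, face: down, row: 3, rank: 11] — face is down, row = 3, hence Positive. [suit: hearts, owner: Ben, face: down, row: 2, rank: 6] — face is down, row = 2, hence Positive. [suit: diamonds, owner: Dee, face: up, row: 2, rank: 11] — face is up, row = 2, hence Negative. [suit: clubs, owner: Cal, face: up, row: 6, rank: 3] — face is up, row = 6, hence Negative.

Negative, Positive, Positive, Negative, Negative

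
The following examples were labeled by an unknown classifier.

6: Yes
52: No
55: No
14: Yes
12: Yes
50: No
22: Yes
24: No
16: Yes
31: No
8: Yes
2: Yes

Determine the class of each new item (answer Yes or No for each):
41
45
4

No, No, Yes

The classifier is using: at most 22.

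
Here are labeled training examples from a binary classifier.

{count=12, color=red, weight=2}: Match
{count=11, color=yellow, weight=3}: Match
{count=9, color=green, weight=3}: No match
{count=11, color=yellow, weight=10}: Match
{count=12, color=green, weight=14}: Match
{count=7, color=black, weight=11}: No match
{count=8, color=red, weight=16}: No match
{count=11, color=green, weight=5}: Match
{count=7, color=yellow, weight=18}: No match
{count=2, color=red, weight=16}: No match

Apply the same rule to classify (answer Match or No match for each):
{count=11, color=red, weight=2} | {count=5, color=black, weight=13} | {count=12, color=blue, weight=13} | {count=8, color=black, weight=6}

Match, No match, Match, No match

The rule appears to be: count ≥ 11.
{count=11, color=red, weight=2} — count = 11, hence Match.
{count=5, color=black, weight=13} — count = 5, hence No match.
{count=12, color=blue, weight=13} — count = 12, hence Match.
{count=8, color=black, weight=6} — count = 8, hence No match.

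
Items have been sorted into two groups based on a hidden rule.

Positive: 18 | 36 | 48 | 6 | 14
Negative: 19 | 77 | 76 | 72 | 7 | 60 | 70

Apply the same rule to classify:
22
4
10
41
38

Positive, Positive, Positive, Negative, Positive

Every 'Positive' example satisfies: even AND at most 48. None of the 'Negative' examples do.
22: 22 is even, 22 ≤ 48 — satisfies this, so Positive. 4: 4 is even, 4 ≤ 48 — satisfies this, so Positive. 10: 10 is even, 10 ≤ 48 — satisfies this, so Positive. 41: 41 is odd, 41 ≤ 48 — lacks this property, so Negative. 38: 38 is even, 38 ≤ 48 — satisfies this, so Positive.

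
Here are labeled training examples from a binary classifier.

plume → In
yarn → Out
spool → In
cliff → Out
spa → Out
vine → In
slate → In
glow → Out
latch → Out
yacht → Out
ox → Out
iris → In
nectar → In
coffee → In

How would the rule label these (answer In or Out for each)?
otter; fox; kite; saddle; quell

In, Out, In, In, In

Rule: has ≥ 2 vowels. This holds for each 'In' example and fails for each 'Out' one.
otter: 2 vowels, matches → In. fox: 1 vowel, does not satisfy this → Out. kite: 2 vowels, matches → In. saddle: 2 vowels, matches → In. quell: 2 vowels, matches → In.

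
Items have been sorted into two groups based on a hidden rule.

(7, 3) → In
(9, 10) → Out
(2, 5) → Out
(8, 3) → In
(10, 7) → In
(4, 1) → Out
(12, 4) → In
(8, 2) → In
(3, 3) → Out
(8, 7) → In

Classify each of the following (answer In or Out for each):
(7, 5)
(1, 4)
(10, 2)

In, Out, In

All 'In' examples share one property — first > second AND sum ≥ 6 — and every 'Out' example lacks it.
(7, 5): In (7 > 5, 7+5 = 12).
(1, 4): Out (1 < 4, 1+4 = 5).
(10, 2): In (10 > 2, 10+2 = 12).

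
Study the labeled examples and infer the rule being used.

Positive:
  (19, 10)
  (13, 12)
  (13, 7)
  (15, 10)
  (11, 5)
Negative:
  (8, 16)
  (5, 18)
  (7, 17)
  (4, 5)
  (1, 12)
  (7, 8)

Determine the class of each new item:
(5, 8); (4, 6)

The pattern is that an item is 'Positive' exactly when: first > second.
(5, 8) — 5 < 8, hence Negative. (4, 6) — 4 < 6, hence Negative.

Negative, Negative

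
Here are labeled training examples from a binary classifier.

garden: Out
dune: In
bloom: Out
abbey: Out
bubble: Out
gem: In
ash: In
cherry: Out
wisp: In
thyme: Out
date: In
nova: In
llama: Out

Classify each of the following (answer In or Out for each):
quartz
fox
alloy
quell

A rule that fits every label: length ≤ 4 — true of each 'In' example, false of each 'Out' one.

Out, In, Out, Out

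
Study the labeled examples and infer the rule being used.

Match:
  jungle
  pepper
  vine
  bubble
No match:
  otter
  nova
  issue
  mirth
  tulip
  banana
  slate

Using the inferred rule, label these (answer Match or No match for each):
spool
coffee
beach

All 'Match' examples share one property — even length AND contains 'e' — and every 'No match' example lacks it.

No match, Match, No match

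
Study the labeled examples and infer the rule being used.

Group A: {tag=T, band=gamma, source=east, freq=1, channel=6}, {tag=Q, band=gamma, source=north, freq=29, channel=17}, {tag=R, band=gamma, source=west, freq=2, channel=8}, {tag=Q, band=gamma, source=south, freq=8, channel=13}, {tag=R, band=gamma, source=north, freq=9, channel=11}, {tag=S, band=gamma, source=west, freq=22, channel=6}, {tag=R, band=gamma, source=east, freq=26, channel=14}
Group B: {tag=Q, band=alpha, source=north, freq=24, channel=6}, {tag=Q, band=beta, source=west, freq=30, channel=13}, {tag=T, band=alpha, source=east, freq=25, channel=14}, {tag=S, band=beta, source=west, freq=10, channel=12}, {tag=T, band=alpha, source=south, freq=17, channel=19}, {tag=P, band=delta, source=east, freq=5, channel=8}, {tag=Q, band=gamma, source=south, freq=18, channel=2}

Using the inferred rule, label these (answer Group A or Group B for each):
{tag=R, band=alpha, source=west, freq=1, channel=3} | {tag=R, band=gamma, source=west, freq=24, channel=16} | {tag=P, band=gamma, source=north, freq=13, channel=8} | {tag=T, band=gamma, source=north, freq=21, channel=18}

The classifier is using: band is gamma AND channel ≥ 6.
{tag=R, band=alpha, source=west, freq=1, channel=3} → band is alpha, channel = 3 → Group B. {tag=R, band=gamma, source=west, freq=24, channel=16} → band is gamma, channel = 16 → Group A. {tag=P, band=gamma, source=north, freq=13, channel=8} → band is gamma, channel = 8 → Group A. {tag=T, band=gamma, source=north, freq=21, channel=18} → band is gamma, channel = 18 → Group A.

Group B, Group A, Group A, Group A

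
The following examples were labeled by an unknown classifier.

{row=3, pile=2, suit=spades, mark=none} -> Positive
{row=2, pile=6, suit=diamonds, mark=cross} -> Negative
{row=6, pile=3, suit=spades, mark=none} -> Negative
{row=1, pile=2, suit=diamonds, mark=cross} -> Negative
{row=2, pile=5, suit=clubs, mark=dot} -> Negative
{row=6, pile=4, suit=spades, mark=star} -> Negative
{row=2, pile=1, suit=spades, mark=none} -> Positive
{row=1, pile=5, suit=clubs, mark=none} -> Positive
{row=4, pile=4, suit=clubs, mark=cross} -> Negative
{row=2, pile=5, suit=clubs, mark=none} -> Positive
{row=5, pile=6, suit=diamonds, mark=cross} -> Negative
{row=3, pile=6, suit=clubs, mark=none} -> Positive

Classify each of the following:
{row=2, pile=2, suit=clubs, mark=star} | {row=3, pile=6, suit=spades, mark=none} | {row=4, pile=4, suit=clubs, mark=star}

The distinguishing property — mark is none AND row ≤ 3 — holds for all the 'Positive' cases and none of the 'Negative' cases.

Negative, Positive, Negative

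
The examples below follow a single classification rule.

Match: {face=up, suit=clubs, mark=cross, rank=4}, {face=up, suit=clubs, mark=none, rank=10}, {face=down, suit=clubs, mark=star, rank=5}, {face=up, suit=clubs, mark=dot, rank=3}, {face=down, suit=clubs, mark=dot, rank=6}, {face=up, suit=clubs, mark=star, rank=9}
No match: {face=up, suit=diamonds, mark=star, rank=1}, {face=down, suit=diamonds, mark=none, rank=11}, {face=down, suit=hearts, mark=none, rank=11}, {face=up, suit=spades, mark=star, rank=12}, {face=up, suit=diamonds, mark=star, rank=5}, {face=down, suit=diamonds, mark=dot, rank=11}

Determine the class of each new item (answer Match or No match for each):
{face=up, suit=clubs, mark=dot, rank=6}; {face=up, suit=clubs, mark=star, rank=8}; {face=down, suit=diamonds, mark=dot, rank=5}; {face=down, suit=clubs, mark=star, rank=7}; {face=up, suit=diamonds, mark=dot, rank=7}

'Match' ⟺ suit is clubs.
Match: {face=up, suit=clubs, mark=dot, rank=6}, since suit is clubs.
Match: {face=up, suit=clubs, mark=star, rank=8}, since suit is clubs.
No match: {face=down, suit=diamonds, mark=dot, rank=5}, since suit is diamonds.
Match: {face=down, suit=clubs, mark=star, rank=7}, since suit is clubs.
No match: {face=up, suit=diamonds, mark=dot, rank=7}, since suit is diamonds.

Match, Match, No match, Match, No match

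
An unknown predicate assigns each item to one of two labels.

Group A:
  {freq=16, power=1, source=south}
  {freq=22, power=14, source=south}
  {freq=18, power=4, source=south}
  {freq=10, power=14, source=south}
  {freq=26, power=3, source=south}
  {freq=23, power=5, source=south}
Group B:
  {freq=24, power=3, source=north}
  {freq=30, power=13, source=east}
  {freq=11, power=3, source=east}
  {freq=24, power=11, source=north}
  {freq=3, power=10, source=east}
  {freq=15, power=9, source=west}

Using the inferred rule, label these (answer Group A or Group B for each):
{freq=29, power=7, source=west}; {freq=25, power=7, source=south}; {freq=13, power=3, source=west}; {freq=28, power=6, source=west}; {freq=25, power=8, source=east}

Group B, Group A, Group B, Group B, Group B

All 'Group A' examples share one property — source is south — and every 'Group B' example lacks it.
{freq=29, power=7, source=west}: Group B (source is west).
{freq=25, power=7, source=south}: Group A (source is south).
{freq=13, power=3, source=west}: Group B (source is west).
{freq=28, power=6, source=west}: Group B (source is west).
{freq=25, power=8, source=east}: Group B (source is east).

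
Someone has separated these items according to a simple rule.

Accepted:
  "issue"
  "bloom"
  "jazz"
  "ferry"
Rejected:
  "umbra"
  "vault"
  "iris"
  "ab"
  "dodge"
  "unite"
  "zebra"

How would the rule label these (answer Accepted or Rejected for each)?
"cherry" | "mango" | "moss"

The rule appears to be: has a double letter.
"cherry" → 'rr' doubled → Accepted. "mango" → no doubled letter → Rejected. "moss" → 'ss' doubled → Accepted.

Accepted, Rejected, Accepted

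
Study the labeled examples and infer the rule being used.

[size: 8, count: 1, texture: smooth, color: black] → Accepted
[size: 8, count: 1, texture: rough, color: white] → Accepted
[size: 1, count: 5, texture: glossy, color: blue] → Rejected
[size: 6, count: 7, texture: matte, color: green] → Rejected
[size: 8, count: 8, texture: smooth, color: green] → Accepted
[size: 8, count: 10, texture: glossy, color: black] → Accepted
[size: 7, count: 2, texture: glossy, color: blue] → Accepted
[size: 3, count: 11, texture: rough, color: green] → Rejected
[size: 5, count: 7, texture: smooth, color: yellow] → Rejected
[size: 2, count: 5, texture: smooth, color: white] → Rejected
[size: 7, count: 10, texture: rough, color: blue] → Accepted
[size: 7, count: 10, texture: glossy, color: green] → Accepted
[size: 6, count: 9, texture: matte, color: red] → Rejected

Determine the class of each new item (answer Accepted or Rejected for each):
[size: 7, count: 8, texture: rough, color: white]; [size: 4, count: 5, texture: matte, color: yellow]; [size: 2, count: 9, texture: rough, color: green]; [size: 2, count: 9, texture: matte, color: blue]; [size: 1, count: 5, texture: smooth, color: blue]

Accepted, Rejected, Rejected, Rejected, Rejected

All 'Accepted' examples share one property — size ≥ 7 — and every 'Rejected' example lacks it.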